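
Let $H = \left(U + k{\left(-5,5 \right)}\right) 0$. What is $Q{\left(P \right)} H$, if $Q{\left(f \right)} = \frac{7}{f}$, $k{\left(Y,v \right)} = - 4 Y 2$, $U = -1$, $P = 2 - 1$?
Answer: $0$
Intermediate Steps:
$P = 1$ ($P = 2 - 1 = 1$)
$k{\left(Y,v \right)} = - 8 Y$
$H = 0$ ($H = \left(-1 - -40\right) 0 = \left(-1 + 40\right) 0 = 39 \cdot 0 = 0$)
$Q{\left(P \right)} H = \frac{7}{1} \cdot 0 = 7 \cdot 1 \cdot 0 = 7 \cdot 0 = 0$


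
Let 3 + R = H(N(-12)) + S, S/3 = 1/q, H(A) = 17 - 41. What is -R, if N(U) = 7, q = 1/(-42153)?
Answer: 126486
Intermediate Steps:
q = -1/42153 ≈ -2.3723e-5
H(A) = -24
S = -126459 (S = 3/(-1/42153) = 3*(-42153) = -126459)
R = -126486 (R = -3 + (-24 - 126459) = -3 - 126483 = -126486)
-R = -1*(-126486) = 126486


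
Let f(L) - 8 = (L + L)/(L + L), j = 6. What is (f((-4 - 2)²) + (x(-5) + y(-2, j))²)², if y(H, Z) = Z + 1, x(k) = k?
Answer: 169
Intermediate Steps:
y(H, Z) = 1 + Z
f(L) = 9 (f(L) = 8 + (L + L)/(L + L) = 8 + (2*L)/((2*L)) = 8 + (2*L)*(1/(2*L)) = 8 + 1 = 9)
(f((-4 - 2)²) + (x(-5) + y(-2, j))²)² = (9 + (-5 + (1 + 6))²)² = (9 + (-5 + 7)²)² = (9 + 2²)² = (9 + 4)² = 13² = 169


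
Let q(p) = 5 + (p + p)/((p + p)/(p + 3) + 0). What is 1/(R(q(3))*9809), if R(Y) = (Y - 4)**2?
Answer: 1/480641 ≈ 2.0806e-6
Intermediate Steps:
q(p) = 8 + p (q(p) = 5 + (2*p)/((2*p)/(3 + p) + 0) = 5 + (2*p)/(2*p/(3 + p) + 0) = 5 + (2*p)/((2*p/(3 + p))) = 5 + (2*p)*((3 + p)/(2*p)) = 5 + (3 + p) = 8 + p)
R(Y) = (-4 + Y)**2
1/(R(q(3))*9809) = 1/((-4 + (8 + 3))**2*9809) = 1/((-4 + 11)**2*9809) = 1/(7**2*9809) = 1/(49*9809) = 1/480641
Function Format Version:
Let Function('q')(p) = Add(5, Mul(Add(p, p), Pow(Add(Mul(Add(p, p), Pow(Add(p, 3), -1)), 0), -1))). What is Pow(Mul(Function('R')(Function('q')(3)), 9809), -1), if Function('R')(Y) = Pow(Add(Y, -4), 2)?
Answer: Rational(1, 480641) ≈ 2.0806e-6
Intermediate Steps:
Function('q')(p) = Add(8, p) (Function('q')(p) = Add(5, Mul(Mul(2, p), Pow(Add(Mul(Mul(2, p), Pow(Add(3, p), -1)), 0), -1))) = Add(5, Mul(Mul(2, p), Pow(Add(Mul(2, p, Pow(Add(3, p), -1)), 0), -1))) = Add(5, Mul(Mul(2, p), Pow(Mul(2, p, Pow(Add(3, p), -1)), -1))) = Add(5, Mul(Mul(2, p), Mul(Rational(1, 2), Pow(p, -1), Add(3, p)))) = Add(5, Add(3, p)) = Add(8, p))
Function('R')(Y) = Pow(Add(-4, Y), 2)
Pow(Mul(Function('R')(Function('q')(3)), 9809), -1) = Pow(Mul(Pow(Add(-4, Add(8, 3)), 2), 9809), -1) = Pow(Mul(Pow(Add(-4, 11), 2), 9809), -1) = Pow(Mul(Pow(7, 2), 9809), -1) = Pow(Mul(49, 9809), -1) = Pow(480641, -1) = Rational(1, 480641)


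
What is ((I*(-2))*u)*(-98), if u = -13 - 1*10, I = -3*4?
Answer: 54096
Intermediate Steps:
I = -12
u = -23 (u = -13 - 10 = -23)
((I*(-2))*u)*(-98) = (-12*(-2)*(-23))*(-98) = (24*(-23))*(-98) = -552*(-98) = 54096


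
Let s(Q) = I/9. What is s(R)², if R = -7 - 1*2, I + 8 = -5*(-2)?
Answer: 4/81 ≈ 0.049383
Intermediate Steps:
I = 2 (I = -8 - 5*(-2) = -8 + 10 = 2)
R = -9 (R = -7 - 2 = -9)
s(Q) = 2/9
s(R)² = (2/9)² = 4/81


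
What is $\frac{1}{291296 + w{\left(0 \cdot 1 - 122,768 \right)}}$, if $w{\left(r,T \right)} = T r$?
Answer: $\frac{1}{197600} \approx 5.0607 \cdot 10^{-6}$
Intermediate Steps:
$\frac{1}{291296 + w{\left(0 \cdot 1 - 122,768 \right)}} = \frac{1}{291296 + 768 \left(0 \cdot 1 - 122\right)} = \frac{1}{291296 + 768 \left(0 - 122\right)} = \frac{1}{291296 + 768 \left(-122\right)} = \frac{1}{291296 - 93696} = \frac{1}{197600}$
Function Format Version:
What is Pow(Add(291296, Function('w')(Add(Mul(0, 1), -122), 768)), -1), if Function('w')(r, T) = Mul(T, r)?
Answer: Rational(1, 197600) ≈ 5.0607e-6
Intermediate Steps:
Pow(Add(291296, Function('w')(Add(Mul(0, 1), -122), 768)), -1) = Pow(Add(291296, Mul(768, Add(Mul(0, 1), -122))), -1) = Pow(Add(291296, Mul(768, Add(0, -122))), -1) = Pow(Add(291296, Mul(768, -122)), -1) = Pow(Add(291296, -93696), -1) = Pow(197600, -1) = Rational(1, 197600)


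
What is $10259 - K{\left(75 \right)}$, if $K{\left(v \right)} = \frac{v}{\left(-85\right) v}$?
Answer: $\frac{872016}{85} \approx 10259.0$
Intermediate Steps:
$K{\left(v \right)} = - \frac{1}{85}$ ($K{\left(v \right)} = v \left(- \frac{1}{85 v}\right) = - \frac{1}{85}$)
$10259 - K{\left(75 \right)} = 10259 - - \frac{1}{85} = 10259 + \frac{1}{85} = \frac{872016}{85}$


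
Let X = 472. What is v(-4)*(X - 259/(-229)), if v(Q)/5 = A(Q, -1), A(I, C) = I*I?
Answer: 8667760/229 ≈ 37851.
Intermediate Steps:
A(I, C) = I²
v(Q) = 5*Q²
v(-4)*(X - 259/(-229)) = (5*(-4)²)*(472 - 259/(-229)) = (5*16)*(472 - 259*(-1/229)) = 80*(472 + 259/229) = 80*(108347/229) = 8667760/229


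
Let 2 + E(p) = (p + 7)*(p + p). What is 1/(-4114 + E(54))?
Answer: 1/2472 ≈ 0.00040453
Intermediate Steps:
E(p) = -2 + 2*p*(7 + p) (E(p) = -2 + (p + 7)*(p + p) = -2 + (7 + p)*(2*p) = -2 + 2*p*(7 + p))
1/(-4114 + E(54)) = 1/(-4114 + (-2 + 2*54² + 14*54)) = 1/(-4114 + (-2 + 2*2916 + 756)) = 1/(-4114 + (-2 + 5832 + 756)) = 1/(-4114 + 6586) = 1/2472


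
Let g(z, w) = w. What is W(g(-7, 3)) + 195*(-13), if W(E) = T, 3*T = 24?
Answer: -2527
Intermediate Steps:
T = 8 (T = (⅓)*24 = 8)
W(E) = 8
W(g(-7, 3)) + 195*(-13) = 8 + 195*(-13) = 8 - 2535 = -2527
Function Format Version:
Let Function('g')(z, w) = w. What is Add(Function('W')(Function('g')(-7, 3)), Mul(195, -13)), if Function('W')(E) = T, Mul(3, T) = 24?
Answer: -2527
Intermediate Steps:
T = 8 (T = Mul(Rational(1, 3), 24) = 8)
Function('W')(E) = 8
Add(Function('W')(Function('g')(-7, 3)), Mul(195, -13)) = Add(8, Mul(195, -13)) = Add(8, -2535) = -2527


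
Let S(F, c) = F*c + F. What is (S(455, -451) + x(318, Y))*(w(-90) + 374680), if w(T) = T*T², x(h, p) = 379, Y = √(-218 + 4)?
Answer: 72412732720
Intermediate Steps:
Y = I*√214 (Y = √(-214) = I*√214 ≈ 14.629*I)
w(T) = T³
S(F, c) = F + F*c
(S(455, -451) + x(318, Y))*(w(-90) + 374680) = (455*(1 - 451) + 379)*((-90)³ + 374680) = (455*(-450) + 379)*(-729000 + 374680) = (-204750 + 379)*(-354320) = -204371*(-354320) = 72412732720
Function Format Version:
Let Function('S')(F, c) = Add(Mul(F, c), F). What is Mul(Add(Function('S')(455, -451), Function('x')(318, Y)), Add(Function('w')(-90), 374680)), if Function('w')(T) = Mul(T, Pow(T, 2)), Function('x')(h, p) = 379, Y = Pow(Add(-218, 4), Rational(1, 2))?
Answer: 72412732720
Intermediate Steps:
Y = Mul(I, Pow(214, Rational(1, 2))) (Y = Pow(-214, Rational(1, 2)) = Mul(I, Pow(214, Rational(1, 2))) ≈ Mul(14.629, I))
Function('w')(T) = Pow(T, 3)
Function('S')(F, c) = Add(F, Mul(F, c))
Mul(Add(Function('S')(455, -451), Function('x')(318, Y)), Add(Function('w')(-90), 374680)) = Mul(Add(Mul(455, Add(1, -451)), 379), Add(Pow(-90, 3), 374680)) = Mul(Add(Mul(455, -450), 379), Add(-729000, 374680)) = Mul(Add(-204750, 379), -354320) = Mul(-204371, -354320) = 72412732720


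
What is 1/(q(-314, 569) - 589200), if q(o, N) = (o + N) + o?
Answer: -1/589259 ≈ -1.6970e-6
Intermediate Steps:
q(o, N) = N + 2*o (q(o, N) = (N + o) + o = N + 2*o)
1/(q(-314, 569) - 589200) = 1/((569 + 2*(-314)) - 589200) = 1/((569 - 628) - 589200) = 1/(-59 - 589200) = 1/(-589259) = -1/589259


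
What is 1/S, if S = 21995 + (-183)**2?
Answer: 1/55484 ≈ 1.8023e-5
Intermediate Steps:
S = 55484 (S = 21995 + 33489 = 55484)
1/S = 1/55484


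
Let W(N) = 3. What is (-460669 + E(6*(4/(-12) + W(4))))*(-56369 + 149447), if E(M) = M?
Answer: -42876659934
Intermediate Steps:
(-460669 + E(6*(4/(-12) + W(4))))*(-56369 + 149447) = (-460669 + 6*(4/(-12) + 3))*(-56369 + 149447) = (-460669 + 6*(4*(-1/12) + 3))*93078 = (-460669 + 6*(-⅓ + 3))*93078 = (-460669 + 6*(8/3))*93078 = (-460669 + 16)*93078 = -460653*93078 = -42876659934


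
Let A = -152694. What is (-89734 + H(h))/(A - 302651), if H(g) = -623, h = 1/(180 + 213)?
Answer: 90357/455345 ≈ 0.19844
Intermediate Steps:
h = 1/393 ≈ 0.0025445
(-89734 + H(h))/(A - 302651) = (-89734 - 623)/(-152694 - 302651) = -90357/(-455345) = -90357*(-1/455345) = 90357/455345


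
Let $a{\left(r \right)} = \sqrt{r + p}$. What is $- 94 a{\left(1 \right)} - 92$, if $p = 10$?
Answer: $-92 - 94 \sqrt{11} \approx -403.76$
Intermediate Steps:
$a{\left(r \right)} = \sqrt{10 + r}$ ($a{\left(r \right)} = \sqrt{r + 10} = \sqrt{10 + r}$)
$- 94 a{\left(1 \right)} - 92 = - 94 \sqrt{10 + 1} - 92 = - 94 \sqrt{11} - 92 = -92 - 94 \sqrt{11}$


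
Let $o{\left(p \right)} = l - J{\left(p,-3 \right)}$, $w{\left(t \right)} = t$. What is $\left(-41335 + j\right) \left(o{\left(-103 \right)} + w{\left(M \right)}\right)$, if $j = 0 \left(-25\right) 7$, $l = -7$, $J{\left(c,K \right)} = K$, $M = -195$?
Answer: $8225665$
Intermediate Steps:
$j = 0$ ($j = 0 \cdot 7 = 0$)
$o{\left(p \right)} = -4$ ($o{\left(p \right)} = -7 - -3 = -7 + 3 = -4$)
$\left(-41335 + j\right) \left(o{\left(-103 \right)} + w{\left(M \right)}\right) = \left(-41335 + 0\right) \left(-4 - 195\right) = \left(-41335\right) \left(-199\right) = 8225665$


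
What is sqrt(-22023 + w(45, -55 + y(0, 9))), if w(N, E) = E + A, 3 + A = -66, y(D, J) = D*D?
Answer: I*sqrt(22147) ≈ 148.82*I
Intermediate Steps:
y(D, J) = D**2
A = -69 (A = -3 - 66 = -69)
w(N, E) = -69 + E (w(N, E) = E - 69 = -69 + E)
sqrt(-22023 + w(45, -55 + y(0, 9))) = sqrt(-22023 + (-69 + (-55 + 0**2))) = sqrt(-22023 + (-69 + (-55 + 0))) = sqrt(-22023 + (-69 - 55)) = sqrt(-22023 - 124) = sqrt(-22147) = I*sqrt(22147)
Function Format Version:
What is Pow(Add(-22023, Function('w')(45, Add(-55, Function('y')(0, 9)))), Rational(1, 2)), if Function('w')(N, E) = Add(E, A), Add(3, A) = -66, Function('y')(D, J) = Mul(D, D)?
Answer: Mul(I, Pow(22147, Rational(1, 2))) ≈ Mul(148.82, I)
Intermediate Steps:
Function('y')(D, J) = Pow(D, 2)
A = -69 (A = Add(-3, -66) = -69)
Function('w')(N, E) = Add(-69, E) (Function('w')(N, E) = Add(E, -69) = Add(-69, E))
Pow(Add(-22023, Function('w')(45, Add(-55, Function('y')(0, 9)))), Rational(1, 2)) = Pow(Add(-22023, Add(-69, Add(-55, Pow(0, 2)))), Rational(1, 2)) = Pow(Add(-22023, Add(-69, Add(-55, 0))), Rational(1, 2)) = Pow(Add(-22023, Add(-69, -55)), Rational(1, 2)) = Pow(Add(-22023, -124), Rational(1, 2)) = Pow(-22147, Rational(1, 2)) = Mul(I, Pow(22147, Rational(1, 2)))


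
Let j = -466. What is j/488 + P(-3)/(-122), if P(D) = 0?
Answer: -233/244 ≈ -0.95492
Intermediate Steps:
j/488 + P(-3)/(-122) = -466/488 + 0/(-122) = -466*1/488 + 0*(-1/122) = -233/244 + 0 = -233/244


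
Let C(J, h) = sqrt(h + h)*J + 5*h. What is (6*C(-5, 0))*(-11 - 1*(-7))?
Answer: 0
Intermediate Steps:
C(J, h) = 5*h + J*sqrt(2)*sqrt(h) (C(J, h) = sqrt(2*h)*J + 5*h = (sqrt(2)*sqrt(h))*J + 5*h = J*sqrt(2)*sqrt(h) + 5*h = 5*h + J*sqrt(2)*sqrt(h))
(6*C(-5, 0))*(-11 - 1*(-7)) = (6*(5*0 - 5*sqrt(2)*sqrt(0)))*(-11 - 1*(-7)) = (6*(0 - 5*sqrt(2)*0))*(-11 + 7) = (6*(0 + 0))*(-4) = (6*0)*(-4) = 0*(-4) = 0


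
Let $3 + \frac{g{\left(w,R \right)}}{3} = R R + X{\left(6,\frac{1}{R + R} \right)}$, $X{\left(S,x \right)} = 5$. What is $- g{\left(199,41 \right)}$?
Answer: $-5049$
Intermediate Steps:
$g{\left(w,R \right)} = 6 + 3 R^{2}$ ($g{\left(w,R \right)} = -9 + 3 \left(R R + 5\right) = -9 + 3 \left(R^{2} + 5\right) = -9 + 3 \left(5 + R^{2}\right) = -9 + \left(15 + 3 R^{2}\right) = 6 + 3 R^{2}$)
$- g{\left(199,41 \right)} = - (6 + 3 \cdot 41^{2}) = - (6 + 3 \cdot 1681) = - (6 + 5043) = \left(-1\right) 5049 = -5049$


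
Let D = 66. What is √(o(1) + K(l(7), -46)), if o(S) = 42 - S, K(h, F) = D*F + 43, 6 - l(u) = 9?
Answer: 6*I*√82 ≈ 54.332*I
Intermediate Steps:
l(u) = -3 (l(u) = 6 - 1*9 = 6 - 9 = -3)
K(h, F) = 43 + 66*F (K(h, F) = 66*F + 43 = 43 + 66*F)
√(o(1) + K(l(7), -46)) = √((42 - 1*1) + (43 + 66*(-46))) = √((42 - 1) + (43 - 3036)) = √(41 - 2993) = √(-2952) = 6*I*√82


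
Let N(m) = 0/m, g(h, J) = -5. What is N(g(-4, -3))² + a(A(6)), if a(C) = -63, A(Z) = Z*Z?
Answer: -63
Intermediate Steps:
A(Z) = Z²
N(m) = 0
N(g(-4, -3))² + a(A(6)) = 0² - 63 = 0 - 63 = -63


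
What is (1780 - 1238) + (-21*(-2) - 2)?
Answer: 582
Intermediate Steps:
(1780 - 1238) + (-21*(-2) - 2) = 542 + (42 - 2) = 542 + 40 = 582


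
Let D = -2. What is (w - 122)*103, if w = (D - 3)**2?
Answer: -9991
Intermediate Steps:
w = 25 (w = (-2 - 3)**2 = (-5)**2 = 25)
(w - 122)*103 = (25 - 122)*103 = -97*103 = -9991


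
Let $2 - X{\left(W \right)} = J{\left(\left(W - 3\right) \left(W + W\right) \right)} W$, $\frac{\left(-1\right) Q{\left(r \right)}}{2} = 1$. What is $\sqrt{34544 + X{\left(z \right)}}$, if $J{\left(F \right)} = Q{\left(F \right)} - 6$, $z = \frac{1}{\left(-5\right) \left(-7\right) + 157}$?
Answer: $\frac{\sqrt{4974630}}{12} \approx 185.87$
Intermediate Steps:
$Q{\left(r \right)} = -2$ ($Q{\left(r \right)} = \left(-2\right) 1 = -2$)
$z = \frac{1}{192}$ ($z = \frac{1}{35 + 157} = \frac{1}{192} \approx 0.0052083$)
$J{\left(F \right)} = -8$ ($J{\left(F \right)} = -2 - 6 = -8$)
$X{\left(W \right)} = 2 + 8 W$ ($X{\left(W \right)} = 2 - - 8 W = 2 + 8 W$)
$\sqrt{34544 + X{\left(z \right)}} = \sqrt{34544 + \left(2 + 8 \cdot \frac{1}{192}\right)} = \sqrt{34544 + \left(2 + \frac{1}{24}\right)} = \sqrt{34544 + \frac{49}{24}} = \sqrt{\frac{829105}{24}} = \frac{\sqrt{4974630}}{12}$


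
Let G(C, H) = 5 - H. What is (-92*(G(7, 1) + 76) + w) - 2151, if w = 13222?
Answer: 3711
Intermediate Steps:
(-92*(G(7, 1) + 76) + w) - 2151 = (-92*((5 - 1*1) + 76) + 13222) - 2151 = (-92*((5 - 1) + 76) + 13222) - 2151 = (-92*(4 + 76) + 13222) - 2151 = (-92*80 + 13222) - 2151 = (-7360 + 13222) - 2151 = 5862 - 2151 = 3711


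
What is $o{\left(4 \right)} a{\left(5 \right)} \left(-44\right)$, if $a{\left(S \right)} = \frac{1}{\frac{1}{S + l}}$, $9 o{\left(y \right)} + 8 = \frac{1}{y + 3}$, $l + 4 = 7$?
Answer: $\frac{19360}{63} \approx 307.3$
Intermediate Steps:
$l = 3$ ($l = -4 + 7 = 3$)
$o{\left(y \right)} = - \frac{8}{9} + \frac{1}{9 \left(3 + y\right)}$ ($o{\left(y \right)} = - \frac{8}{9} + \frac{1}{9 \left(y + 3\right)} = - \frac{8}{9} + \frac{1}{9 \left(3 + y\right)}$)
$a{\left(S \right)} = 3 + S$ ($a{\left(S \right)} = \frac{1}{\frac{1}{S + 3}} = \frac{1}{\frac{1}{3 + S}} = 3 + S$)
$o{\left(4 \right)} a{\left(5 \right)} \left(-44\right) = \frac{-23 - 32}{9 \left(3 + 4\right)} \left(3 + 5\right) \left(-44\right) = \frac{-23 - 32}{9 \cdot 7} \cdot 8 \left(-44\right) = \frac{1}{9} \cdot \frac{1}{7} \left(-55\right) 8 \left(-44\right) = \left(- \frac{55}{63}\right) 8 \left(-44\right) = \left(- \frac{440}{63}\right) \left(-44\right) = \frac{19360}{63}$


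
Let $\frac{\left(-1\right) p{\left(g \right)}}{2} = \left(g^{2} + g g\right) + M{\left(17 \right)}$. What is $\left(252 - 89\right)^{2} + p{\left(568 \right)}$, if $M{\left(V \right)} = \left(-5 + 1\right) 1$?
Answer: $-1263919$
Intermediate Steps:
$M{\left(V \right)} = -4$ ($M{\left(V \right)} = \left(-4\right) 1 = -4$)
$p{\left(g \right)} = 8 - 4 g^{2}$ ($p{\left(g \right)} = - 2 \left(\left(g^{2} + g g\right) - 4\right) = - 2 \left(\left(g^{2} + g^{2}\right) - 4\right) = - 2 \left(2 g^{2} - 4\right) = - 2 \left(-4 + 2 g^{2}\right) = 8 - 4 g^{2}$)
$\left(252 - 89\right)^{2} + p{\left(568 \right)} = \left(252 - 89\right)^{2} + \left(8 - 4 \cdot 568^{2}\right) = 163^{2} + \left(8 - 1290496\right) = 26569 + \left(8 - 1290496\right) = 26569 - 1290488 = -1263919$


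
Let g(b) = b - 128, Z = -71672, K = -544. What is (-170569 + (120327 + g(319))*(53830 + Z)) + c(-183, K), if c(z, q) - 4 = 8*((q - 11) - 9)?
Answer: -2150457233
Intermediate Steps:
c(z, q) = -156 + 8*q (c(z, q) = 4 + 8*((q - 11) - 9) = 4 + 8*((-11 + q) - 9) = 4 + 8*(-20 + q) = 4 + (-160 + 8*q) = -156 + 8*q)
g(b) = -128 + b
(-170569 + (120327 + g(319))*(53830 + Z)) + c(-183, K) = (-170569 + (120327 + (-128 + 319))*(53830 - 71672)) + (-156 + 8*(-544)) = (-170569 + (120327 + 191)*(-17842)) + (-156 - 4352) = (-170569 + 120518*(-17842)) - 4508 = (-170569 - 2150282156) - 4508 = -2150452725 - 4508 = -2150457233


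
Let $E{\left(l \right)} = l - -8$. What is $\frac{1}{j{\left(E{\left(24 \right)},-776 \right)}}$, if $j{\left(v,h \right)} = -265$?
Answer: $- \frac{1}{265} \approx -0.0037736$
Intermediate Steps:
$E{\left(l \right)} = 8 + l$ ($E{\left(l \right)} = l + 8 = 8 + l$)
$\frac{1}{j{\left(E{\left(24 \right)},-776 \right)}} = \frac{1}{-265} = - \frac{1}{265}$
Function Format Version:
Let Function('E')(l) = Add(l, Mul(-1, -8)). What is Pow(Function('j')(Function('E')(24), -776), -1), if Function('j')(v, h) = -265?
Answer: Rational(-1, 265) ≈ -0.0037736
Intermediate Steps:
Function('E')(l) = Add(8, l) (Function('E')(l) = Add(l, 8) = Add(8, l))
Pow(Function('j')(Function('E')(24), -776), -1) = Pow(-265, -1) = Rational(-1, 265)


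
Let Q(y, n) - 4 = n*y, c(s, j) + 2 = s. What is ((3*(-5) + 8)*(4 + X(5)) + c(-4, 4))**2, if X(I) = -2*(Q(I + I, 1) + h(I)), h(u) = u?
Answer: 53824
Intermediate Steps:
c(s, j) = -2 + s
Q(y, n) = 4 + n*y
X(I) = -8 - 6*I (X(I) = -2*((4 + 1*(I + I)) + I) = -2*((4 + 1*(2*I)) + I) = -2*((4 + 2*I) + I) = -2*(4 + 3*I) = -8 - 6*I)
((3*(-5) + 8)*(4 + X(5)) + c(-4, 4))**2 = ((3*(-5) + 8)*(4 + (-8 - 6*5)) + (-2 - 4))**2 = ((-15 + 8)*(4 + (-8 - 30)) - 6)**2 = (-7*(4 - 38) - 6)**2 = (-7*(-34) - 6)**2 = (238 - 6)**2 = 232**2 = 53824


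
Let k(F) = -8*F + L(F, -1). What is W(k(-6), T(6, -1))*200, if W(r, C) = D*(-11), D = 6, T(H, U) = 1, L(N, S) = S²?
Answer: -13200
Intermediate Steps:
k(F) = 1 - 8*F (k(F) = -8*F + (-1)² = -8*F + 1 = 1 - 8*F)
W(r, C) = -66 (W(r, C) = 6*(-11) = -66)
W(k(-6), T(6, -1))*200 = -66*200 = -13200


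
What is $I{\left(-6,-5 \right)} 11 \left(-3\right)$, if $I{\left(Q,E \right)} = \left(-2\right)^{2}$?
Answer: $-132$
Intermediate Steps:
$I{\left(Q,E \right)} = 4$
$I{\left(-6,-5 \right)} 11 \left(-3\right) = 4 \cdot 11 \left(-3\right) = 44 \left(-3\right) = -132$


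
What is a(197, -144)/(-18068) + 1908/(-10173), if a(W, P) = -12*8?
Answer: -2791428/15317147 ≈ -0.18224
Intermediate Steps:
a(W, P) = -96
a(197, -144)/(-18068) + 1908/(-10173) = -96/(-18068) + 1908/(-10173) = -96*(-1/18068) + 1908*(-1/10173) = 24/4517 - 636/3391 = -2791428/15317147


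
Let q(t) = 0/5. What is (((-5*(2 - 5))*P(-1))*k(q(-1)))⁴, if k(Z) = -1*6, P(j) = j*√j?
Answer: 65610000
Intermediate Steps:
q(t) = 0 (q(t) = 0*(⅕) = 0)
P(j) = j^(3/2)
k(Z) = -6
(((-5*(2 - 5))*P(-1))*k(q(-1)))⁴ = (((-5*(2 - 5))*(-1)^(3/2))*(-6))⁴ = (((-5*(-3))*(-I))*(-6))⁴ = ((15*(-I))*(-6))⁴ = (-15*I*(-6))⁴ = (90*I)⁴ = 65610000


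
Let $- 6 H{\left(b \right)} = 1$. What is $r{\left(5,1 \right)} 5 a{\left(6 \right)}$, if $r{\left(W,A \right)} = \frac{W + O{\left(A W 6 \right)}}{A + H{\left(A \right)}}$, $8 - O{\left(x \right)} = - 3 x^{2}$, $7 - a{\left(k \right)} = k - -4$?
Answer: $-48834$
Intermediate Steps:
$H{\left(b \right)} = - \frac{1}{6}$ ($H{\left(b \right)} = \left(- \frac{1}{6}\right) 1 = - \frac{1}{6}$)
$a{\left(k \right)} = 3 - k$ ($a{\left(k \right)} = 7 - \left(k - -4\right) = 7 - \left(k + 4\right) = 7 - \left(4 + k\right) = 3 - k$)
$O{\left(x \right)} = 8 + 3 x^{2}$ ($O{\left(x \right)} = 8 - - 3 x^{2} = 8 + 3 x^{2}$)
$r{\left(W,A \right)} = \frac{8 + W + 108 A^{2} W^{2}}{- \frac{1}{6} + A}$ ($r{\left(W,A \right)} = \frac{W + \left(8 + 3 \left(A W 6\right)^{2}\right)}{A - \frac{1}{6}} = \frac{W + \left(8 + 3 \left(6 A W\right)^{2}\right)}{- \frac{1}{6} + A} = \frac{W + \left(8 + 3 \cdot 36 A^{2} W^{2}\right)}{- \frac{1}{6} + A} = \frac{W + \left(8 + 108 A^{2} W^{2}\right)}{- \frac{1}{6} + A} = \frac{8 + W + 108 A^{2} W^{2}}{- \frac{1}{6} + A}$)
$r{\left(5,1 \right)} 5 a{\left(6 \right)} = \frac{6 \left(8 + 5 + 108 \cdot 1^{2} \cdot 5^{2}\right)}{-1 + 6 \cdot 1} \cdot 5 \left(3 - 6\right) = \frac{6 \left(8 + 5 + 108 \cdot 1 \cdot 25\right)}{-1 + 6} \cdot 5 \left(3 - 6\right) = \frac{6 \left(8 + 5 + 2700\right)}{5} \cdot 5 \left(-3\right) = 6 \cdot \frac{1}{5} \cdot 2713 \cdot 5 \left(-3\right) = \frac{16278}{5} \cdot 5 \left(-3\right) = 16278 \left(-3\right) = -48834$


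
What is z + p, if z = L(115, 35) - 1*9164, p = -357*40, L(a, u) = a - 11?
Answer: -23340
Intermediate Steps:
L(a, u) = -11 + a
p = -14280
z = -9060 (z = (-11 + 115) - 1*9164 = 104 - 9164 = -9060)
z + p = -9060 - 14280 = -23340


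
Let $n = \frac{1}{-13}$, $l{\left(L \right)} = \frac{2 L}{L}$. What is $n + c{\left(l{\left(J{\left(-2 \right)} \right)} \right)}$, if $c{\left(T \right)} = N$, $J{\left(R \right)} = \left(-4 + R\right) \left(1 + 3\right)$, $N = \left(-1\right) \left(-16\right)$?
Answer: $\frac{207}{13} \approx 15.923$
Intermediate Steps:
$N = 16$
$J{\left(R \right)} = -16 + 4 R$ ($J{\left(R \right)} = \left(-4 + R\right) 4 = -16 + 4 R$)
$l{\left(L \right)} = 2$
$n = - \frac{1}{13} \approx -0.076923$
$c{\left(T \right)} = 16$
$n + c{\left(l{\left(J{\left(-2 \right)} \right)} \right)} = - \frac{1}{13} + 16 = \frac{207}{13}$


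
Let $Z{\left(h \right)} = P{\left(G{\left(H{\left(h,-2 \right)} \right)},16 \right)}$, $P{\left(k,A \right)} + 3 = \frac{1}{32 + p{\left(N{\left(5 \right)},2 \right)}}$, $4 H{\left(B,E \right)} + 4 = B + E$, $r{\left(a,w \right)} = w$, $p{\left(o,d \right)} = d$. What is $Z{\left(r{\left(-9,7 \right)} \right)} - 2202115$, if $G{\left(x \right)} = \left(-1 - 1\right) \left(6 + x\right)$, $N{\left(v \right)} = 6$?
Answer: $- \frac{74872011}{34} \approx -2.2021 \cdot 10^{6}$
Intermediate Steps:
$H{\left(B,E \right)} = -1 + \frac{B}{4} + \frac{E}{4}$ ($H{\left(B,E \right)} = -1 + \frac{B + E}{4} = -1 + \left(\frac{B}{4} + \frac{E}{4}\right) = -1 + \frac{B}{4} + \frac{E}{4}$)
$G{\left(x \right)} = -12 - 2 x$ ($G{\left(x \right)} = - 2 \left(6 + x\right) = -12 - 2 x$)
$P{\left(k,A \right)} = - \frac{101}{34}$ ($P{\left(k,A \right)} = -3 + \frac{1}{32 + 2} = -3 + \frac{1}{34} = - \frac{101}{34}$)
$Z{\left(h \right)} = - \frac{101}{34}$
$Z{\left(r{\left(-9,7 \right)} \right)} - 2202115 = - \frac{101}{34} - 2202115 = - \frac{74872011}{34}$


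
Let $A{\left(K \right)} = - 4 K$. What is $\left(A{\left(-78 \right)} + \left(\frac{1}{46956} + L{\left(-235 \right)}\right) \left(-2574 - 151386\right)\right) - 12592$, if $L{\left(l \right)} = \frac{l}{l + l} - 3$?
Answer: $\frac{1458049230}{3913} \approx 3.7262 \cdot 10^{5}$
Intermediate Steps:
$L{\left(l \right)} = - \frac{5}{2}$ ($L{\left(l \right)} = \frac{l}{2 l} - 3 = l \frac{1}{2 l} - 3 = \frac{1}{2} - 3 = - \frac{5}{2}$)
$\left(A{\left(-78 \right)} + \left(\frac{1}{46956} + L{\left(-235 \right)}\right) \left(-2574 - 151386\right)\right) - 12592 = \left(\left(-4\right) \left(-78\right) + \left(\frac{1}{46956} - \frac{5}{2}\right) \left(-2574 - 151386\right)\right) - 12592 = \left(312 + \left(\frac{1}{46956} - \frac{5}{2}\right) \left(-153960\right)\right) - 12592 = \left(312 - - \frac{1506100870}{3913}\right) - 12592 = \left(312 + \frac{1506100870}{3913}\right) - 12592 = \frac{1507321726}{3913} - 12592 = \frac{1458049230}{3913}$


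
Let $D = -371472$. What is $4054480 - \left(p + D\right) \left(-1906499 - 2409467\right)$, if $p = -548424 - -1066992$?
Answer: $634865389216$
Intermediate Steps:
$p = 518568$ ($p = -548424 + 1066992 = 518568$)
$4054480 - \left(p + D\right) \left(-1906499 - 2409467\right) = 4054480 - \left(518568 - 371472\right) \left(-1906499 - 2409467\right) = 4054480 - 147096 \left(-4315966\right) = 4054480 - -634861334736 = 4054480 + 634861334736 = 634865389216$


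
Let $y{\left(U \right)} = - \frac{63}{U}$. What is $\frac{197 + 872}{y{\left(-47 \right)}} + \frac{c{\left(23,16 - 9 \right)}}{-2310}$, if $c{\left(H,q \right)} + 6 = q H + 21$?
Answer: $\frac{251191}{315} \approx 797.43$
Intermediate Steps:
$c{\left(H,q \right)} = 15 + H q$ ($c{\left(H,q \right)} = -6 + \left(q H + 21\right) = -6 + \left(H q + 21\right) = -6 + \left(21 + H q\right) = 15 + H q$)
$\frac{197 + 872}{y{\left(-47 \right)}} + \frac{c{\left(23,16 - 9 \right)}}{-2310} = \frac{197 + 872}{\left(-63\right) \frac{1}{-47}} + \frac{15 + 23 \left(16 - 9\right)}{-2310} = \frac{1069}{\left(-63\right) \left(- \frac{1}{47}\right)} + \left(15 + 23 \left(16 - 9\right)\right) \left(- \frac{1}{2310}\right) = \frac{1069}{\frac{63}{47}} + \left(15 + 23 \cdot 7\right) \left(- \frac{1}{2310}\right) = 1069 \cdot \frac{47}{63} + \left(15 + 161\right) \left(- \frac{1}{2310}\right) = \frac{50243}{63} + 176 \left(- \frac{1}{2310}\right) = \frac{50243}{63} - \frac{8}{105} = \frac{251191}{315}$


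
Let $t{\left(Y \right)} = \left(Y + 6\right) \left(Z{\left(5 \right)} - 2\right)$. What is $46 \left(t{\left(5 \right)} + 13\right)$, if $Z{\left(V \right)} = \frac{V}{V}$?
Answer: $92$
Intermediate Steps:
$Z{\left(V \right)} = 1$
$t{\left(Y \right)} = -6 - Y$ ($t{\left(Y \right)} = \left(Y + 6\right) \left(1 - 2\right) = \left(6 + Y\right) \left(-1\right) = -6 - Y$)
$46 \left(t{\left(5 \right)} + 13\right) = 46 \left(\left(-6 - 5\right) + 13\right) = 46 \left(-11 + 13\right) = 46 \cdot 2 = 92$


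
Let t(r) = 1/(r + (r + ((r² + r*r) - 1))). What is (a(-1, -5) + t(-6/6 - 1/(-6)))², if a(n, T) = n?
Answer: 1681/529 ≈ 3.1777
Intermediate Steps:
t(r) = 1/(-1 + 2*r + 2*r²) (t(r) = 1/(r + (r + ((r² + r²) - 1))) = 1/(r + (r + (2*r² - 1))) = 1/(r + (r + (-1 + 2*r²))) = 1/(r + (-1 + r + 2*r²)) = 1/(-1 + 2*r + 2*r²))
(a(-1, -5) + t(-6/6 - 1/(-6)))² = (-1 + 1/(-1 + 2*(-6/6 - 1/(-6)) + 2*(-6/6 - 1/(-6))²))² = (-1 + 1/(-1 + 2*(-6*⅙ - 1*(-⅙)) + 2*(-6*⅙ - 1*(-⅙))²))² = (-1 + 1/(-1 + 2*(-1 + ⅙) + 2*(-1 + ⅙)²))² = (-1 + 1/(-1 + 2*(-⅚) + 2*(-⅚)²))² = (-1 + 1/(-1 - 5/3 + 2*(25/36)))² = (-1 + 1/(-1 - 5/3 + 25/18))² = (-1 + 1/(-23/18))² = (-1 - 18/23)² = (-41/23)² = 1681/529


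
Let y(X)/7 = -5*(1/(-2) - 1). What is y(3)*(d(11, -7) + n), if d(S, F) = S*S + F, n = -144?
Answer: -1575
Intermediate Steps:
d(S, F) = F + S² (d(S, F) = S² + F = F + S²)
y(X) = 105/2 (y(X) = 7*(-5*(1/(-2) - 1)) = 7*(-5*(-½ - 1)) = 7*(-5*(-3/2)) = 7*(15/2) = 105/2)
y(3)*(d(11, -7) + n) = 105*((-7 + 11²) - 144)/2 = 105*((-7 + 121) - 144)/2 = 105*(114 - 144)/2 = (105/2)*(-30) = -1575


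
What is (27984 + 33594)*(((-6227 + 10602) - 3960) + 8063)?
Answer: 522058284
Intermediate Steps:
(27984 + 33594)*(((-6227 + 10602) - 3960) + 8063) = 61578*((4375 - 3960) + 8063) = 61578*(415 + 8063) = 61578*8478 = 522058284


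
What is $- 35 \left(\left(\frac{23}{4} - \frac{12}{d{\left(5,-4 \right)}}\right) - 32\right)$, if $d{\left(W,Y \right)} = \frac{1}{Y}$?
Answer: $- \frac{3045}{4} \approx -761.25$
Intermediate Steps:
$- 35 \left(\left(\frac{23}{4} - \frac{12}{d{\left(5,-4 \right)}}\right) - 32\right) = - 35 \left(\left(\frac{23}{4} - \frac{12}{\frac{1}{-4}}\right) - 32\right) = - 35 \left(\left(23 \cdot \frac{1}{4} - \frac{12}{- \frac{1}{4}}\right) - 32\right) = - 35 \left(\left(\frac{23}{4} - -48\right) - 32\right) = - 35 \left(\left(\frac{23}{4} + 48\right) - 32\right) = - 35 \left(\frac{215}{4} - 32\right) = \left(-35\right) \frac{87}{4} = - \frac{3045}{4}$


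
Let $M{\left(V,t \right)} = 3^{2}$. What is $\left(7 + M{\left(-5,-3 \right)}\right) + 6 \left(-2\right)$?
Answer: $4$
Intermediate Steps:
$M{\left(V,t \right)} = 9$
$\left(7 + M{\left(-5,-3 \right)}\right) + 6 \left(-2\right) = \left(7 + 9\right) + 6 \left(-2\right) = 16 - 12 = 4$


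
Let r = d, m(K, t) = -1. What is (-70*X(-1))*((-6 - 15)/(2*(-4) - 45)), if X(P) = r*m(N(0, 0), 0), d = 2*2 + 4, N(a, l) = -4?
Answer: 11760/53 ≈ 221.89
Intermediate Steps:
d = 8 (d = 4 + 4 = 8)
r = 8
X(P) = -8 (X(P) = 8*(-1) = -8)
(-70*X(-1))*((-6 - 15)/(2*(-4) - 45)) = (-70*(-8))*((-6 - 15)/(2*(-4) - 45)) = 560*(-21/(-8 - 45)) = 560*(-21/(-53)) = 560*(-21*(-1/53)) = 560*(21/53) = 11760/53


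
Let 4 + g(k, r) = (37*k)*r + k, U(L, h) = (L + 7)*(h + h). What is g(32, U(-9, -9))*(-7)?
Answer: -298564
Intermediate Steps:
U(L, h) = 2*h*(7 + L) (U(L, h) = (7 + L)*(2*h) = 2*h*(7 + L))
g(k, r) = -4 + k + 37*k*r (g(k, r) = -4 + ((37*k)*r + k) = -4 + (37*k*r + k) = -4 + (k + 37*k*r) = -4 + k + 37*k*r)
g(32, U(-9, -9))*(-7) = (-4 + 32 + 37*32*(2*(-9)*(7 - 9)))*(-7) = (-4 + 32 + 37*32*(2*(-9)*(-2)))*(-7) = (-4 + 32 + 37*32*36)*(-7) = (-4 + 32 + 42624)*(-7) = 42652*(-7) = -298564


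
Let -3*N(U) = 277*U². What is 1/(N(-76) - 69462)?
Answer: -3/1808338 ≈ -1.6590e-6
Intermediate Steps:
N(U) = -277*U²/3
1/(N(-76) - 69462) = 1/(-277/3*(-76)² - 69462) = 1/(-277/3*5776 - 69462) = 1/(-1599952/3 - 69462) = 1/(-1808338/3) = -3/1808338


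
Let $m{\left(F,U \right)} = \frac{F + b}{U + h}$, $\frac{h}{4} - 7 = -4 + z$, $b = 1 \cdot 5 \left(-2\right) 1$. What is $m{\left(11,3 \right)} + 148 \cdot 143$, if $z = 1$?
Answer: $\frac{402117}{19} \approx 21164.0$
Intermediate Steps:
$b = -10$ ($b = 5 \left(-2\right) 1 = \left(-10\right) 1 = -10$)
$h = 16$ ($h = 28 + 4 \left(-4 + 1\right) = 28 + 4 \left(-3\right) = 28 - 12 = 16$)
$m{\left(F,U \right)} = \frac{-10 + F}{16 + U}$ ($m{\left(F,U \right)} = \frac{F - 10}{U + 16} = \frac{-10 + F}{16 + U}$)
$m{\left(11,3 \right)} + 148 \cdot 143 = \frac{-10 + 11}{16 + 3} + 148 \cdot 143 = \frac{1}{19} \cdot 1 + 21164 = \frac{1}{19} + 21164 = \frac{402117}{19}$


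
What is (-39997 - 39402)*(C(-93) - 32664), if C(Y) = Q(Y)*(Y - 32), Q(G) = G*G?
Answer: 88433732811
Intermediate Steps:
Q(G) = G²
C(Y) = Y²*(-32 + Y) (C(Y) = Y²*(Y - 32) = Y²*(-32 + Y))
(-39997 - 39402)*(C(-93) - 32664) = (-39997 - 39402)*((-93)²*(-32 - 93) - 32664) = -79399*(8649*(-125) - 32664) = -79399*(-1081125 - 32664) = -79399*(-1113789) = 88433732811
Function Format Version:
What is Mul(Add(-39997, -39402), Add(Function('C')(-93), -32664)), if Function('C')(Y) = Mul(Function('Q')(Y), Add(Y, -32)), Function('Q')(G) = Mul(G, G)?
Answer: 88433732811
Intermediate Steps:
Function('Q')(G) = Pow(G, 2)
Function('C')(Y) = Mul(Pow(Y, 2), Add(-32, Y)) (Function('C')(Y) = Mul(Pow(Y, 2), Add(Y, -32)) = Mul(Pow(Y, 2), Add(-32, Y)))
Mul(Add(-39997, -39402), Add(Function('C')(-93), -32664)) = Mul(Add(-39997, -39402), Add(Mul(Pow(-93, 2), Add(-32, -93)), -32664)) = Mul(-79399, Add(Mul(8649, -125), -32664)) = Mul(-79399, Add(-1081125, -32664)) = Mul(-79399, -1113789) = 88433732811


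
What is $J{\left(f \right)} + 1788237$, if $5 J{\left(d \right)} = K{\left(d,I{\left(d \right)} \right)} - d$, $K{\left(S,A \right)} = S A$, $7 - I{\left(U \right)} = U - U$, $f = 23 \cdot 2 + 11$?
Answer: $\frac{8941527}{5} \approx 1.7883 \cdot 10^{6}$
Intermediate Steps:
$f = 57$ ($f = 46 + 11 = 57$)
$I{\left(U \right)} = 7$ ($I{\left(U \right)} = 7 - \left(U - U\right) = 7 - 0 = 7 + 0 = 7$)
$K{\left(S,A \right)} = A S$
$J{\left(d \right)} = \frac{6 d}{5}$ ($J{\left(d \right)} = \frac{7 d - d}{5} = \frac{6 d}{5}$)
$J{\left(f \right)} + 1788237 = \frac{6}{5} \cdot 57 + 1788237 = \frac{342}{5} + 1788237 = \frac{8941527}{5}$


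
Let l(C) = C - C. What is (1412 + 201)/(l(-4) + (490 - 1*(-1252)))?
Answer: 1613/1742 ≈ 0.92595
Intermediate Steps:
l(C) = 0
(1412 + 201)/(l(-4) + (490 - 1*(-1252))) = (1412 + 201)/(0 + (490 - 1*(-1252))) = 1613/(0 + (490 + 1252)) = 1613/(0 + 1742) = 1613/1742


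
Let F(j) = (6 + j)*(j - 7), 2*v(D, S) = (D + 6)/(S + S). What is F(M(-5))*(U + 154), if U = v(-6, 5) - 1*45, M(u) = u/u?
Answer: -4578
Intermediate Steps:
v(D, S) = (6 + D)/(4*S) (v(D, S) = ((D + 6)/(S + S))/2 = ((6 + D)/((2*S)))/2 = ((6 + D)*(1/(2*S)))/2 = ((6 + D)/(2*S))/2 = (6 + D)/(4*S))
M(u) = 1
U = -45 (U = (1/4)*(6 - 6)/5 - 1*45 = (1/4)*(1/5)*0 - 45 = 0 - 45 = -45)
F(j) = (-7 + j)*(6 + j) (F(j) = (6 + j)*(-7 + j) = (-7 + j)*(6 + j))
F(M(-5))*(U + 154) = (-42 + 1**2 - 1*1)*(-45 + 154) = (-42 + 1 - 1)*109 = -42*109 = -4578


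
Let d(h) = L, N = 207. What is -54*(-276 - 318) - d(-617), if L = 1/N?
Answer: 6639731/207 ≈ 32076.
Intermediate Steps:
L = 1/207 ≈ 0.0048309
d(h) = 1/207
-54*(-276 - 318) - d(-617) = -54*(-276 - 318) - 1*1/207 = -54*(-594) - 1/207 = 32076 - 1/207 = 6639731/207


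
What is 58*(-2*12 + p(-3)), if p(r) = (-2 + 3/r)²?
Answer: -870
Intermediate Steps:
58*(-2*12 + p(-3)) = 58*(-2*12 + (-3 + 2*(-3))²/(-3)²) = 58*(-24 + (-3 - 6)²/9) = 58*(-24 + (⅑)*(-9)²) = 58*(-24 + (⅑)*81) = 58*(-24 + 9) = 58*(-15) = -870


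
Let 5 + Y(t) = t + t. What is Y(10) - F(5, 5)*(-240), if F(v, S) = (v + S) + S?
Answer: 3615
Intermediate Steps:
F(v, S) = v + 2*S (F(v, S) = (S + v) + S = v + 2*S)
Y(t) = -5 + 2*t (Y(t) = -5 + (t + t) = -5 + 2*t)
Y(10) - F(5, 5)*(-240) = (-5 + 2*10) - (5 + 2*5)*(-240) = (-5 + 20) - (5 + 10)*(-240) = 15 - 1*15*(-240) = 15 - 15*(-240) = 15 + 3600 = 3615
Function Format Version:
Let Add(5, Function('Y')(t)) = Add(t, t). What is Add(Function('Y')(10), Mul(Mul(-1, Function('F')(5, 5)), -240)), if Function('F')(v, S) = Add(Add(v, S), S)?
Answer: 3615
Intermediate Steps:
Function('F')(v, S) = Add(v, Mul(2, S)) (Function('F')(v, S) = Add(Add(S, v), S) = Add(v, Mul(2, S)))
Function('Y')(t) = Add(-5, Mul(2, t)) (Function('Y')(t) = Add(-5, Add(t, t)) = Add(-5, Mul(2, t)))
Add(Function('Y')(10), Mul(Mul(-1, Function('F')(5, 5)), -240)) = Add(Add(-5, Mul(2, 10)), Mul(Mul(-1, Add(5, Mul(2, 5))), -240)) = Add(Add(-5, 20), Mul(Mul(-1, Add(5, 10)), -240)) = Add(15, Mul(Mul(-1, 15), -240)) = Add(15, Mul(-15, -240)) = Add(15, 3600) = 3615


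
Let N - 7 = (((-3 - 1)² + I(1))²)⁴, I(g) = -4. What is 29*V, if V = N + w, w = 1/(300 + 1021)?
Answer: 16472169060256/1321 ≈ 1.2469e+10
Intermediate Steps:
w = 1/1321 ≈ 0.00075700
N = 429981703 (N = 7 + (((-3 - 1)² - 4)²)⁴ = 7 + (((-4)² - 4)²)⁴ = 7 + ((16 - 4)²)⁴ = 7 + (12²)⁴ = 7 + 144⁴ = 7 + 429981696 = 429981703)
V = 568005829664/1321 (V = 429981703 + 1/1321 = 568005829664/1321 ≈ 4.2998e+8)
29*V = 29*(568005829664/1321) = 16472169060256/1321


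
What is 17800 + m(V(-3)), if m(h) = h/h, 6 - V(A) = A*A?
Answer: 17801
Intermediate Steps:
V(A) = 6 - A² (V(A) = 6 - A*A = 6 - A²)
m(h) = 1
17800 + m(V(-3)) = 17800 + 1 = 17801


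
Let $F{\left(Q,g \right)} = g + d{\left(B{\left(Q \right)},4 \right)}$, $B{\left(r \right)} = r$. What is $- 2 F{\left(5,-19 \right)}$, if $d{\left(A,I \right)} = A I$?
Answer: $-2$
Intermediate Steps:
$F{\left(Q,g \right)} = g + 4 Q$ ($F{\left(Q,g \right)} = g + Q 4 = g + 4 Q$)
$- 2 F{\left(5,-19 \right)} = - 2 \left(-19 + 4 \cdot 5\right) = - 2 \left(-19 + 20\right) = \left(-2\right) 1 = -2$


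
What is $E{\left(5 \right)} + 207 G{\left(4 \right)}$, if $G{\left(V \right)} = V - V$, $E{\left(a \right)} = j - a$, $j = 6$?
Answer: $1$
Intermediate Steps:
$E{\left(a \right)} = 6 - a$
$G{\left(V \right)} = 0$
$E{\left(5 \right)} + 207 G{\left(4 \right)} = \left(6 - 5\right) + 207 \cdot 0 = \left(6 - 5\right) + 0 = 1 + 0 = 1$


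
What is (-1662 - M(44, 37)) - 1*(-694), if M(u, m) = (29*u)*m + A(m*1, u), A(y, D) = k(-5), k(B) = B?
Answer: -48175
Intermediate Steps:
A(y, D) = -5
M(u, m) = -5 + 29*m*u (M(u, m) = (29*u)*m - 5 = 29*m*u - 5 = -5 + 29*m*u)
(-1662 - M(44, 37)) - 1*(-694) = (-1662 - (-5 + 29*37*44)) - 1*(-694) = (-1662 - (-5 + 47212)) + 694 = (-1662 - 1*47207) + 694 = (-1662 - 47207) + 694 = -48869 + 694 = -48175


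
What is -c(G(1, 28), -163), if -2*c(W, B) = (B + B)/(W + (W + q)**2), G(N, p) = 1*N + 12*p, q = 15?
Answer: -163/124241 ≈ -0.0013120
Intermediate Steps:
G(N, p) = N + 12*p
c(W, B) = -B/(W + (15 + W)**2) (c(W, B) = -(B + B)/(2*(W + (W + 15)**2)) = -2*B/(2*(W + (15 + W)**2)) = -B/(W + (15 + W)**2))
-c(G(1, 28), -163) = -(-1)*(-163)/((1 + 12*28) + (15 + (1 + 12*28))**2) = -(-1)*(-163)/((1 + 336) + (15 + (1 + 336))**2) = -(-1)*(-163)/(337 + (15 + 337)**2) = -(-1)*(-163)/(337 + 352**2) = -(-1)*(-163)/(337 + 123904) = -(-1)*(-163)/124241 = -1*163/124241 = -163/124241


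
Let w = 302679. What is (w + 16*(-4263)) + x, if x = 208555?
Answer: 443026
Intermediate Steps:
(w + 16*(-4263)) + x = (302679 + 16*(-4263)) + 208555 = (302679 - 68208) + 208555 = 234471 + 208555 = 443026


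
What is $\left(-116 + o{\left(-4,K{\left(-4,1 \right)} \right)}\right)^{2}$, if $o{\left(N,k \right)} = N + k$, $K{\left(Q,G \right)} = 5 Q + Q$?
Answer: $20736$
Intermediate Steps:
$K{\left(Q,G \right)} = 6 Q$
$\left(-116 + o{\left(-4,K{\left(-4,1 \right)} \right)}\right)^{2} = \left(-116 + \left(-4 + 6 \left(-4\right)\right)\right)^{2} = \left(-116 - 28\right)^{2} = \left(-144\right)^{2} = 20736$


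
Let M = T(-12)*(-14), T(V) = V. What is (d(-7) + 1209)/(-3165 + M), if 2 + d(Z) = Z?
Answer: -400/999 ≈ -0.40040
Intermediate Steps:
d(Z) = -2 + Z
M = 168 (M = -12*(-14) = 168)
(d(-7) + 1209)/(-3165 + M) = ((-2 - 7) + 1209)/(-3165 + 168) = (-9 + 1209)/(-2997) = 1200*(-1/2997) = -400/999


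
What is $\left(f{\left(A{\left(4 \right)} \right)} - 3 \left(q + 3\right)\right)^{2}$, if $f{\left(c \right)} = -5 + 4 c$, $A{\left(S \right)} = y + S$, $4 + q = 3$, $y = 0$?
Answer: $25$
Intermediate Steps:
$q = -1$ ($q = -4 + 3 = -1$)
$A{\left(S \right)} = S$ ($A{\left(S \right)} = 0 + S = S$)
$\left(f{\left(A{\left(4 \right)} \right)} - 3 \left(q + 3\right)\right)^{2} = \left(\left(-5 + 4 \cdot 4\right) - 3 \left(-1 + 3\right)\right)^{2} = \left(\left(-5 + 16\right) - 6\right)^{2} = \left(11 - 6\right)^{2} = 5^{2} = 25$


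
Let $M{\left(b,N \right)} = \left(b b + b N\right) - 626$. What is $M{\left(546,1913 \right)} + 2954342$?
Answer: $4296330$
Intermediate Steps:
$M{\left(b,N \right)} = -626 + b^{2} + N b$ ($M{\left(b,N \right)} = \left(b^{2} + N b\right) - 626 = -626 + b^{2} + N b$)
$M{\left(546,1913 \right)} + 2954342 = \left(-626 + 546^{2} + 1913 \cdot 546\right) + 2954342 = \left(-626 + 298116 + 1044498\right) + 2954342 = 1341988 + 2954342 = 4296330$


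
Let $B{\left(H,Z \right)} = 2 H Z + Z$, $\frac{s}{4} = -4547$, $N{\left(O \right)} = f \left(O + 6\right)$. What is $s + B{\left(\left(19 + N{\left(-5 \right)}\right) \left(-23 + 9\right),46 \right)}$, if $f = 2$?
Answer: $-45190$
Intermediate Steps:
$N{\left(O \right)} = 12 + 2 O$ ($N{\left(O \right)} = 2 \left(O + 6\right) = 2 \left(6 + O\right) = 12 + 2 O$)
$s = -18188$ ($s = 4 \left(-4547\right) = -18188$)
$B{\left(H,Z \right)} = Z + 2 H Z$ ($B{\left(H,Z \right)} = 2 H Z + Z = Z + 2 H Z$)
$s + B{\left(\left(19 + N{\left(-5 \right)}\right) \left(-23 + 9\right),46 \right)} = -18188 + 46 \left(1 + 2 \left(19 + \left(12 + 2 \left(-5\right)\right)\right) \left(-23 + 9\right)\right) = -18188 + 46 \left(1 + 2 \left(19 + \left(12 - 10\right)\right) \left(-14\right)\right) = -18188 + 46 \left(1 + 2 \left(19 + 2\right) \left(-14\right)\right) = -18188 + 46 \left(1 + 2 \cdot 21 \left(-14\right)\right) = -18188 + 46 \left(1 + 2 \left(-294\right)\right) = -18188 + 46 \left(1 - 588\right) = -18188 + 46 \left(-587\right) = -18188 - 27002 = -45190$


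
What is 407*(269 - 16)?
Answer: 102971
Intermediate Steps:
407*(269 - 16) = 407*253 = 102971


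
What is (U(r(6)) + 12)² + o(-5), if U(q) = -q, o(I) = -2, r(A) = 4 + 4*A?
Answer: 254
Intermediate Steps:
(U(r(6)) + 12)² + o(-5) = (-(4 + 4*6) + 12)² - 2 = (-(4 + 24) + 12)² - 2 = (-1*28 + 12)² - 2 = (-28 + 12)² - 2 = (-16)² - 2 = 256 - 2 = 254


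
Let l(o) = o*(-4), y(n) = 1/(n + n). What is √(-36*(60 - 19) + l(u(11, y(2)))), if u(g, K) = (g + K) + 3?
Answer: I*√1533 ≈ 39.154*I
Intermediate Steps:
y(n) = 1/(2*n)
u(g, K) = 3 + K + g (u(g, K) = (K + g) + 3 = 3 + K + g)
l(o) = -4*o
√(-36*(60 - 19) + l(u(11, y(2)))) = √(-36*(60 - 19) - 4*(3 + (½)/2 + 11)) = √(-36*41 - 4*(3 + (½)*(½) + 11)) = √(-1476 - 4*(3 + ¼ + 11)) = √(-1476 - 4*57/4) = √(-1476 - 57) = √(-1533) = I*√1533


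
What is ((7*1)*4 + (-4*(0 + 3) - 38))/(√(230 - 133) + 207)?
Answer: -2277/21376 + 11*√97/21376 ≈ -0.10145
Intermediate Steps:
((7*1)*4 + (-4*(0 + 3) - 38))/(√(230 - 133) + 207) = (7*4 + (-4*3 - 38))/(√97 + 207) = (28 + (-12 - 38))/(207 + √97) = (28 - 50)/(207 + √97) = -22/(207 + √97)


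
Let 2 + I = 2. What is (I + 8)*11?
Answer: 88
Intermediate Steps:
I = 0 (I = -2 + 2 = 0)
(I + 8)*11 = (0 + 8)*11 = 8*11 = 88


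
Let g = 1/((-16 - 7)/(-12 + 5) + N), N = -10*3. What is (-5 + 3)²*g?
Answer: -28/187 ≈ -0.14973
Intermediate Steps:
N = -30
g = -7/187 (g = 1/((-16 - 7)/(-12 + 5) - 30) = 1/(-23/(-7) - 30) = 1/(-23*(-⅐) - 30) = 1/(23/7 - 30) = 1/(-187/7) = -7/187 ≈ -0.037433)
(-5 + 3)²*g = (-5 + 3)²*(-7/187) = (-2)²*(-7/187) = 4*(-7/187) = -28/187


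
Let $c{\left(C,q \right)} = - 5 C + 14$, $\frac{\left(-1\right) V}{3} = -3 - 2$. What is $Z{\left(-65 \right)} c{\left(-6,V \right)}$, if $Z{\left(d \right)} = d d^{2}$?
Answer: $-12083500$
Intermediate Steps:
$Z{\left(d \right)} = d^{3}$
$V = 15$ ($V = - 3 \left(-3 - 2\right) = \left(-3\right) \left(-5\right) = 15$)
$c{\left(C,q \right)} = 14 - 5 C$
$Z{\left(-65 \right)} c{\left(-6,V \right)} = \left(-65\right)^{3} \left(14 - -30\right) = - 274625 \left(14 + 30\right) = \left(-274625\right) 44 = -12083500$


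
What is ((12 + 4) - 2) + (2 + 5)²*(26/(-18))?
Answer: -511/9 ≈ -56.778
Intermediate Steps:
((12 + 4) - 2) + (2 + 5)²*(26/(-18)) = (16 - 2) + 7²*(26*(-1/18)) = 14 + 49*(-13/9) = 14 - 637/9 = -511/9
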